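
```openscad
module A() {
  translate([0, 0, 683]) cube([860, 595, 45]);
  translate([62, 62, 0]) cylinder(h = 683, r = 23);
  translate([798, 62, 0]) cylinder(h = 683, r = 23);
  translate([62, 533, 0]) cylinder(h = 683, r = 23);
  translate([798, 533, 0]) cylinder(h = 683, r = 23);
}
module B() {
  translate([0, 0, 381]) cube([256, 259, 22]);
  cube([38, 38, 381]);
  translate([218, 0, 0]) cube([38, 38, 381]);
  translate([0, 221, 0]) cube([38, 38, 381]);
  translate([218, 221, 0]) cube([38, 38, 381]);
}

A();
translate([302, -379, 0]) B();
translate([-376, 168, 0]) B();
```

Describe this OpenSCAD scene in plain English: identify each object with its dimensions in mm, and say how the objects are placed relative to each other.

A is a table with a 860×595 mm rectangular top, 45 mm thick, top surface at z = 728 mm, supported by four round legs of 46 mm diameter, each leg's bounding box inset 39 mm from the nearest pair of top edges, running from the floor.

B is a four-legged stool. The seat is a 256×259×22 mm slab whose top surface is at z = 403 mm; four square legs, each 38×38 mm in cross-section, run from the floor (z = 0) to the underside of the seat, each flush with a corner of the seat.

Two stools sit around the table at the −y, −x sides.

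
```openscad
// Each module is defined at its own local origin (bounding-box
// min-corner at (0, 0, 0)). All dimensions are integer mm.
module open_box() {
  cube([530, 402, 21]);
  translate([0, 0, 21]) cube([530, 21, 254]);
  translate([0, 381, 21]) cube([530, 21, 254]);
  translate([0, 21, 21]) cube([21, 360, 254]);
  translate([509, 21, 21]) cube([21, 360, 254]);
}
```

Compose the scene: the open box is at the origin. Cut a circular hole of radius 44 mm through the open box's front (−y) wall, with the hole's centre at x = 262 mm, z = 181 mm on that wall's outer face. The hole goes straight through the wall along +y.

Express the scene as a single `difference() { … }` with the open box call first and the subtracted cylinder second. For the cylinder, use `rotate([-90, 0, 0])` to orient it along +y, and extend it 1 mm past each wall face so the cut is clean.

difference() {
  open_box();
  translate([262, -1, 181]) rotate([-90, 0, 0]) cylinder(h = 23, r = 44);
}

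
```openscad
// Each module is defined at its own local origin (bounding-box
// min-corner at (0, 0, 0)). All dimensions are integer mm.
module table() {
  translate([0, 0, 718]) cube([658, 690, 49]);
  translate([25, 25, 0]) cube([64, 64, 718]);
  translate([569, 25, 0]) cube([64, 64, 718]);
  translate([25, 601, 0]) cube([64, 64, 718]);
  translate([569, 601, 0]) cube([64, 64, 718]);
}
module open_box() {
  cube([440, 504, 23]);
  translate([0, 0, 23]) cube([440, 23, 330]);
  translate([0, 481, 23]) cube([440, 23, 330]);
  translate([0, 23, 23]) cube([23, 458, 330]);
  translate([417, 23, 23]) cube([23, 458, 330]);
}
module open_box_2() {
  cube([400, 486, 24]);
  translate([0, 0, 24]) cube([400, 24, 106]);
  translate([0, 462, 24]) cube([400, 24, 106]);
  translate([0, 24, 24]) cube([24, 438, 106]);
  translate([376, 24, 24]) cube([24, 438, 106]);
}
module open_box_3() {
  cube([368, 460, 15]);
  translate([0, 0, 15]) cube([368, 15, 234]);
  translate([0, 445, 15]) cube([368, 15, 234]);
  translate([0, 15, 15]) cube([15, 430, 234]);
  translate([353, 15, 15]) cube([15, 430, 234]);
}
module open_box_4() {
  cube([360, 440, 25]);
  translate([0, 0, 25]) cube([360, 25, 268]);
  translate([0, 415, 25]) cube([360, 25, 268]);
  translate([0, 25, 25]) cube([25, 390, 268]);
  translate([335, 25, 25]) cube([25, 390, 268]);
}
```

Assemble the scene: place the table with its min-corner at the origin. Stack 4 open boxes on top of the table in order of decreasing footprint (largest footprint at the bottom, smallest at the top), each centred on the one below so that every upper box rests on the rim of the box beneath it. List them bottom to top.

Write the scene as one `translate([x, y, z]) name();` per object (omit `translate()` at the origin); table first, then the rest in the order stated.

table();
translate([109, 93, 767]) open_box();
translate([129, 102, 1120]) open_box_2();
translate([145, 115, 1250]) open_box_3();
translate([149, 125, 1499]) open_box_4();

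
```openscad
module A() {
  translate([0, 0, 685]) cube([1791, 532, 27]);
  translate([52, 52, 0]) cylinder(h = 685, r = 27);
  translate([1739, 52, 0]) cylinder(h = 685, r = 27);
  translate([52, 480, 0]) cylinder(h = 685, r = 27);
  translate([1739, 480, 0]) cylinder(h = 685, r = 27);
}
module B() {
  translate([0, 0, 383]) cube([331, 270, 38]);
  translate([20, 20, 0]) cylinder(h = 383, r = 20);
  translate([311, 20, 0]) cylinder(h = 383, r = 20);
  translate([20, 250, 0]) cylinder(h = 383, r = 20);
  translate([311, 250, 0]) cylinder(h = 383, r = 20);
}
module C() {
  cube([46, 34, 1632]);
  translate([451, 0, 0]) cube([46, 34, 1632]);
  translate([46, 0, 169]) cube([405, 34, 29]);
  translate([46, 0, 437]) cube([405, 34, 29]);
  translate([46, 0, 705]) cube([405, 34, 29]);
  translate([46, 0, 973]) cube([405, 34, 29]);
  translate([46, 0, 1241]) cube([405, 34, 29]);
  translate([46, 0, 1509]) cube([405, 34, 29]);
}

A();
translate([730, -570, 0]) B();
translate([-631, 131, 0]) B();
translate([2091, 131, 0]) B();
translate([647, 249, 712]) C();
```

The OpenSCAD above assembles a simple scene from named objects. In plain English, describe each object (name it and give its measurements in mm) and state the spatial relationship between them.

A is a table with a 1791×532 mm rectangular top, 27 mm thick, top surface at z = 712 mm, supported by four round legs of 54 mm diameter, each leg's bounding box inset 25 mm from the nearest pair of top edges, running from the floor.

B is a four-legged stool. The seat is 331×270 mm, 38 mm thick, top at z = 421 mm. It stands on four round legs, each 40 mm in diameter, from z = 0 to the seat underside, each leg's axis is inset half a diameter from the nearest pair of seat edges (so the leg's bounding box is flush with the corner).

C is a wooden ladder with two side rails of 46×34 mm section and 1632 mm height, set 497 mm apart overall. Between them run 6 rectangular rungs (34 mm deep, 29 mm thick), front faces flush with the rails' −y face. The bottom of the first rung is 169 mm above the floor and each subsequent rung is 268 mm higher than the one below.

Three stools sit around the table at the −y, −x, +x sides. The ladder is on top of the table, centred.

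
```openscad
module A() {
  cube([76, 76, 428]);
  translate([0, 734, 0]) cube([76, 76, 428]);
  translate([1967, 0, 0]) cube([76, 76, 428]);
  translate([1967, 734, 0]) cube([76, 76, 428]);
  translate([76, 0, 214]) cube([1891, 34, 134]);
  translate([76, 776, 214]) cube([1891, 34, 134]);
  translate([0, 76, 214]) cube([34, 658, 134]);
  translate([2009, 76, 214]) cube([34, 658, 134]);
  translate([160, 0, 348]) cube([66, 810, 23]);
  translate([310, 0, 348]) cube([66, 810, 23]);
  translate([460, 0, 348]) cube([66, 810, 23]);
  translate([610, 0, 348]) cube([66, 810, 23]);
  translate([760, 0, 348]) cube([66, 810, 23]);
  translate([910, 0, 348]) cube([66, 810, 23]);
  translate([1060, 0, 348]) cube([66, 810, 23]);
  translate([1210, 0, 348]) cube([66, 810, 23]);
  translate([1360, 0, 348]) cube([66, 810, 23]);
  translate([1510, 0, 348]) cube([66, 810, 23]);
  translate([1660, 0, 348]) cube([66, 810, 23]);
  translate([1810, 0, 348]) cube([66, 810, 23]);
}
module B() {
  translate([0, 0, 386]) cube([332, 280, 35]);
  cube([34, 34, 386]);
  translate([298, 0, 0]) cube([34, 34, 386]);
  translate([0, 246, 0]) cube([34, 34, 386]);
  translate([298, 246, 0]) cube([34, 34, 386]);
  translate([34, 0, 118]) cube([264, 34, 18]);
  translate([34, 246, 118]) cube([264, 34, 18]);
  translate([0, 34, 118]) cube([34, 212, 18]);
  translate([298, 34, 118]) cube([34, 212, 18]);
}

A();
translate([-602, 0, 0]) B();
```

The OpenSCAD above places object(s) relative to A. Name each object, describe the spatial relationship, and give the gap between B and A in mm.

The stool's nearest face is 270 mm from the bed frame's −x face.

A is a bed frame. B is a stool. The stool is on the floor beside the bed frame on its −x side. The gap between the stool and the bed frame is 270 mm.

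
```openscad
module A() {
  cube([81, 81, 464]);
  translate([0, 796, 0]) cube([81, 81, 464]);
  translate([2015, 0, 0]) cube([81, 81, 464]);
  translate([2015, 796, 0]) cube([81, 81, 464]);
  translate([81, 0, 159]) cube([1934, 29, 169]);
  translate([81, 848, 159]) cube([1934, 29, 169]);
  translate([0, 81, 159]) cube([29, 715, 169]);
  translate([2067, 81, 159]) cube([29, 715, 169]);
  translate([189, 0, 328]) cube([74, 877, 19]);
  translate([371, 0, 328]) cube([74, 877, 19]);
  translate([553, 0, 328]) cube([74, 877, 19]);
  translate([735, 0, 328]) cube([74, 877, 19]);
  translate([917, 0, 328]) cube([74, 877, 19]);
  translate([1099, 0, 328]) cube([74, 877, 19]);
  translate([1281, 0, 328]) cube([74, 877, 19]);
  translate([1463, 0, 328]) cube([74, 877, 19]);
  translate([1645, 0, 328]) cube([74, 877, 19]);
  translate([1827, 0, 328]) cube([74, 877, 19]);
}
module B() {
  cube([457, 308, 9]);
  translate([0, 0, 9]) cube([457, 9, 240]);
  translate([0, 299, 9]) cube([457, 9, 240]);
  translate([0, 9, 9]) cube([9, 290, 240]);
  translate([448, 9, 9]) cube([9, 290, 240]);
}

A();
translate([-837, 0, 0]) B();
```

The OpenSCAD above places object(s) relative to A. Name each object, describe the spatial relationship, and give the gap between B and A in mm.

The open box's nearest face is 380 mm from the bed frame's −x face.

A is a bed frame. B is an open box. The open box is on the floor beside the bed frame on its −x side. The gap between the open box and the bed frame is 380 mm.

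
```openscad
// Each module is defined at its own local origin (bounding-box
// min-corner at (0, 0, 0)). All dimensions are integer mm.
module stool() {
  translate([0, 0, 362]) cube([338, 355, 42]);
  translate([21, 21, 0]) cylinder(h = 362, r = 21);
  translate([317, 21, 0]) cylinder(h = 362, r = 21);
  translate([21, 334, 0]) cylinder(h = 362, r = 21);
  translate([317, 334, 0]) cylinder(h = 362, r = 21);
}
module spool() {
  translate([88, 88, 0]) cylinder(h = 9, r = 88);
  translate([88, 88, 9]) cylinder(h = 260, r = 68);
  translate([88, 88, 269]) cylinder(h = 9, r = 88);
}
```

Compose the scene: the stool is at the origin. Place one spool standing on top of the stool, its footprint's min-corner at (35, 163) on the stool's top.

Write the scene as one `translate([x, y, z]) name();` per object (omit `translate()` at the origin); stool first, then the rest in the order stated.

stool();
translate([35, 163, 404]) spool();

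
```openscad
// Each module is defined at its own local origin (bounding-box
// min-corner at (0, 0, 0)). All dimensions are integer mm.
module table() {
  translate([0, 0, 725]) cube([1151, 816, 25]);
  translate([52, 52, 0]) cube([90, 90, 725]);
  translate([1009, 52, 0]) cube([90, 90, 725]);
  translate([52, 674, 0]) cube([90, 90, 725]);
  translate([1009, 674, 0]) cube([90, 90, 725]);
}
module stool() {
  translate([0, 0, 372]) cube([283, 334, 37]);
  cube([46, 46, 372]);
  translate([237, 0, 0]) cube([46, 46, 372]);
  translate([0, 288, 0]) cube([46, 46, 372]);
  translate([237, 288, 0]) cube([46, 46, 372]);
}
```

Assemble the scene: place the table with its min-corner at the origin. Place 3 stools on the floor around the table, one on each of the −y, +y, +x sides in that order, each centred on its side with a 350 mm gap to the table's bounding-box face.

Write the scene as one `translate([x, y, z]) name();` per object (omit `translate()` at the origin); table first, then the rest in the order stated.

table();
translate([434, -684, 0]) stool();
translate([434, 1166, 0]) stool();
translate([1501, 241, 0]) stool();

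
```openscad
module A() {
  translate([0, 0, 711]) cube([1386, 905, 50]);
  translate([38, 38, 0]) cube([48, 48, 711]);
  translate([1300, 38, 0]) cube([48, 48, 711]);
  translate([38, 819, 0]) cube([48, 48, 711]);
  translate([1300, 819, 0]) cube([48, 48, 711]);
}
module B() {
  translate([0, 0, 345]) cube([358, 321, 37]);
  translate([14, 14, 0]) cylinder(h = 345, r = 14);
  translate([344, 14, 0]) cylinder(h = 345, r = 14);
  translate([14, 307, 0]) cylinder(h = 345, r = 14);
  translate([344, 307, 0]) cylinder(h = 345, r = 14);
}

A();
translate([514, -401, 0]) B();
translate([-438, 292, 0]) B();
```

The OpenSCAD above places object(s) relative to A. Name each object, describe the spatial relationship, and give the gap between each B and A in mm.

A is a table. B is a stool. Two stools sit around the table at the −y, −x sides. The gap between each stool and the table is 80 mm.

Each stool's nearest face is 80 mm from the table's bounding box.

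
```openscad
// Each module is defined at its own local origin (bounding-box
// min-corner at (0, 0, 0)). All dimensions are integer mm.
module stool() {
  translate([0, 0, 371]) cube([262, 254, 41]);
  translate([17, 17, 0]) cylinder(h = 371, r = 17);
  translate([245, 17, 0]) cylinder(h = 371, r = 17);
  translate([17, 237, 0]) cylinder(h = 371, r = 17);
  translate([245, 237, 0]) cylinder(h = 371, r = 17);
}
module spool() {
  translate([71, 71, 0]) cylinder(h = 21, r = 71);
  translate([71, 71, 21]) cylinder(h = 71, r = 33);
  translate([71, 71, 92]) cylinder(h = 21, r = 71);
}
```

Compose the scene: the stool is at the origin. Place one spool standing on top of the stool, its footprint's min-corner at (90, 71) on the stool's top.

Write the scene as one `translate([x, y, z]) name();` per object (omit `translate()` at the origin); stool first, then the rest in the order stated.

stool();
translate([90, 71, 412]) spool();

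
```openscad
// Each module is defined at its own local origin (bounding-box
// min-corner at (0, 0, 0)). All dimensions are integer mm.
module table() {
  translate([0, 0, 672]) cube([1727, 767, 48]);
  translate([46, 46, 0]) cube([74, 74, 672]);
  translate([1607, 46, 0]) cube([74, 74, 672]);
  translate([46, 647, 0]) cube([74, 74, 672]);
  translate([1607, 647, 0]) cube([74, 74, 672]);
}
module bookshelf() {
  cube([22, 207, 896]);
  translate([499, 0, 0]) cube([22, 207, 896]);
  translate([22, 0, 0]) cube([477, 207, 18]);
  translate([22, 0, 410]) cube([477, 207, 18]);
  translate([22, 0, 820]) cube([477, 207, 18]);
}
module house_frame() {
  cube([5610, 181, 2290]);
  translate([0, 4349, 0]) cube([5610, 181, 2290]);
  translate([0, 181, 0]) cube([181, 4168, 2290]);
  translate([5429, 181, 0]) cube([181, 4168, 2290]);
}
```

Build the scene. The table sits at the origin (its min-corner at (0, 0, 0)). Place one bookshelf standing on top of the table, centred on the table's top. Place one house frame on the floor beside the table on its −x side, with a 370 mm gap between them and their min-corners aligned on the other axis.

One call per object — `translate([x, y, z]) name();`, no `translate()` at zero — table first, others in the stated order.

table();
translate([603, 280, 720]) bookshelf();
translate([-5980, 0, 0]) house_frame();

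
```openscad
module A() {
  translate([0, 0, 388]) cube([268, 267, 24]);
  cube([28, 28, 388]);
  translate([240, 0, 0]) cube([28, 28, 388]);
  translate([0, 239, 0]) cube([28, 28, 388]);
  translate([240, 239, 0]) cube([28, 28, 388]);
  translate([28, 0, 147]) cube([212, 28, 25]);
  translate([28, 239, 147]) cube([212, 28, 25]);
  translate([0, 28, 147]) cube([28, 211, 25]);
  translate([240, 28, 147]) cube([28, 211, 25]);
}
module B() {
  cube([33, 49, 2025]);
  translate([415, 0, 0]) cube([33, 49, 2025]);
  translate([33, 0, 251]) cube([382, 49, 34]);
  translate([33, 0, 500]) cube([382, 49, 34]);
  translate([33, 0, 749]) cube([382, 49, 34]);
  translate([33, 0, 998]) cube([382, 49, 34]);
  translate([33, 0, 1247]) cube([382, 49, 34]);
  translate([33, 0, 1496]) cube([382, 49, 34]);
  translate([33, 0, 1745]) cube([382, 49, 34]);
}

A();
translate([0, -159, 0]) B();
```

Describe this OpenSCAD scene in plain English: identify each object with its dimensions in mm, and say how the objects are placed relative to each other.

A is a simple wooden stool: a rectangular seat 268 mm (x) by 267 mm (y), 24 mm thick, top face at z = 412 mm, on four square legs, each 28×28 mm in cross-section. The legs rest on z = 0, each flush with a corner of the seat. Four stretchers, 28 mm wide and 25 mm tall, connect adjacent legs with their undersides at z = 147 mm, each running between the inner faces of the legs it joins and aligned with the legs' outer faces on the other axis.

B is a wooden ladder with two side rails of 33×49 mm section and 2025 mm height, set 448 mm apart overall. Between them run 7 rectangular rungs (49 mm deep, 34 mm thick), front faces flush with the rails' −y face. The bottom of the first rung is 251 mm above the floor and each subsequent rung is 249 mm higher than the one below.

The ladder is on the floor beside the stool on its −y side.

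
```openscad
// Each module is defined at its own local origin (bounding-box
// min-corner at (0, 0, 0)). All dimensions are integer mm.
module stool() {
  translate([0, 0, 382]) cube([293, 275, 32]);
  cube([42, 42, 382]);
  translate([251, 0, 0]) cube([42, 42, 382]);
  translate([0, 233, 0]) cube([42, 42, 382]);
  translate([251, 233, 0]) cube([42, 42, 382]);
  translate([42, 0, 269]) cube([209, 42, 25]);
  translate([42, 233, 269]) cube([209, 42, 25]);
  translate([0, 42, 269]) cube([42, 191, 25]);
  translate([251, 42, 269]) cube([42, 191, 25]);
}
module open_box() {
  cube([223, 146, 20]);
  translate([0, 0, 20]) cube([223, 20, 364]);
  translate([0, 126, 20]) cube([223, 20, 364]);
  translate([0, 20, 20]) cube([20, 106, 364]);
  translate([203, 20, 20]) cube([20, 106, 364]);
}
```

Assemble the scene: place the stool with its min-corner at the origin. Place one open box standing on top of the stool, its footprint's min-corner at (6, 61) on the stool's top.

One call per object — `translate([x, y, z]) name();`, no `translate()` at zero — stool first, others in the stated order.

stool();
translate([6, 61, 414]) open_box();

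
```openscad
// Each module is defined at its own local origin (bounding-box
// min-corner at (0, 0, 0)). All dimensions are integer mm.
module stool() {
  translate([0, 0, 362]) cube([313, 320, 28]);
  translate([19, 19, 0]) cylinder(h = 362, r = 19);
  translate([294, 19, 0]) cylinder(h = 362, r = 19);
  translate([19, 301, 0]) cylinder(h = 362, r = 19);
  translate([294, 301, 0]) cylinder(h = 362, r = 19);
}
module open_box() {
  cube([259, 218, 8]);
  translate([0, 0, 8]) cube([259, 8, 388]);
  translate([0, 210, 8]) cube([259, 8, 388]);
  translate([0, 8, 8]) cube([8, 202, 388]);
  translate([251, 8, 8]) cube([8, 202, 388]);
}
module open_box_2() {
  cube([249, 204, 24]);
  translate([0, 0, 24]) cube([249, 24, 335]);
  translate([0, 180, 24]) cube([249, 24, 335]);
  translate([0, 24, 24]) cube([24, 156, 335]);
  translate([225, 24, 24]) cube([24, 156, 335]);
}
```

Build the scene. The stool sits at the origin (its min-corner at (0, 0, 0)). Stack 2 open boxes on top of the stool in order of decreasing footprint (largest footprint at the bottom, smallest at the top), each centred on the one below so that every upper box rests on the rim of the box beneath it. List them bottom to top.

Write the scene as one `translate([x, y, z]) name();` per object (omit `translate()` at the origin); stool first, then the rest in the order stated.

stool();
translate([27, 51, 390]) open_box();
translate([32, 58, 786]) open_box_2();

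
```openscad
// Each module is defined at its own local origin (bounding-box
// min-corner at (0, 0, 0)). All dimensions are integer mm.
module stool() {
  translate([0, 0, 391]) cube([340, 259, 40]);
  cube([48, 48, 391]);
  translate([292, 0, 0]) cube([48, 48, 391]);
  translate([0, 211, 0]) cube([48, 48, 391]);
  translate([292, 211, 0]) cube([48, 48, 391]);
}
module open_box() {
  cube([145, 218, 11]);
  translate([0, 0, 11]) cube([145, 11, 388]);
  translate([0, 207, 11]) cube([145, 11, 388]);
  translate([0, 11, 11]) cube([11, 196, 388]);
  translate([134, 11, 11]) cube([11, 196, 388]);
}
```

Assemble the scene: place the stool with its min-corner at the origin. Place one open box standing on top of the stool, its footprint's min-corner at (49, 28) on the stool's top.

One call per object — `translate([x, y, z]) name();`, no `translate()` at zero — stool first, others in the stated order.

stool();
translate([49, 28, 431]) open_box();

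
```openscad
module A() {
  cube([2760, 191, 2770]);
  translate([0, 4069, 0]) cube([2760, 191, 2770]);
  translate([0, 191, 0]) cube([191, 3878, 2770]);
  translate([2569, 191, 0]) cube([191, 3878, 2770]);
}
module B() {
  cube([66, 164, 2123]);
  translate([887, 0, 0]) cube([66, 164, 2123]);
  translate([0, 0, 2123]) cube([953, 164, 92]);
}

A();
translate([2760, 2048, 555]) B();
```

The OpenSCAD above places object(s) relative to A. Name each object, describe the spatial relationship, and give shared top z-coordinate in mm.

A is a house frame. B is a door frame. The door frame is beside the house frame with their tops flush at z = 2770. The shared top z-coordinate is 2770 mm.

Both tops at z = 2770 mm.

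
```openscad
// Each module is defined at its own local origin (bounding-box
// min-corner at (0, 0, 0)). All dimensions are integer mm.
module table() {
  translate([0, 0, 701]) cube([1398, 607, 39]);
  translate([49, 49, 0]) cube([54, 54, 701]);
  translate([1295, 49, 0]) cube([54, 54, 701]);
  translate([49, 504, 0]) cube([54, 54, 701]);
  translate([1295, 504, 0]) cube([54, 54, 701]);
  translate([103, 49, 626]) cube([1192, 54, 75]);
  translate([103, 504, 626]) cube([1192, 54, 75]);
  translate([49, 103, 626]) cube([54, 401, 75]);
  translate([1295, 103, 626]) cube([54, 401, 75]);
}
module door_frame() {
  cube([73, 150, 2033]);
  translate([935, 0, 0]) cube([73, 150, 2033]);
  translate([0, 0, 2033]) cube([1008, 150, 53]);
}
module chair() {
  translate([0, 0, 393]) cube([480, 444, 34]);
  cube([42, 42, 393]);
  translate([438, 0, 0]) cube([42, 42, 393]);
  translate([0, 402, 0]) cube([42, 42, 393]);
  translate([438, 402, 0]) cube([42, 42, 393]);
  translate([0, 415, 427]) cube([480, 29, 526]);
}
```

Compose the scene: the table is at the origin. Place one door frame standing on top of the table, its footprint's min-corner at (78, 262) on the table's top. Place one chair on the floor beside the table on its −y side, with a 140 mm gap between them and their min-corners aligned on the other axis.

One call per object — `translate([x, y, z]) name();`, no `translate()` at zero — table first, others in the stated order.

table();
translate([78, 262, 740]) door_frame();
translate([0, -584, 0]) chair();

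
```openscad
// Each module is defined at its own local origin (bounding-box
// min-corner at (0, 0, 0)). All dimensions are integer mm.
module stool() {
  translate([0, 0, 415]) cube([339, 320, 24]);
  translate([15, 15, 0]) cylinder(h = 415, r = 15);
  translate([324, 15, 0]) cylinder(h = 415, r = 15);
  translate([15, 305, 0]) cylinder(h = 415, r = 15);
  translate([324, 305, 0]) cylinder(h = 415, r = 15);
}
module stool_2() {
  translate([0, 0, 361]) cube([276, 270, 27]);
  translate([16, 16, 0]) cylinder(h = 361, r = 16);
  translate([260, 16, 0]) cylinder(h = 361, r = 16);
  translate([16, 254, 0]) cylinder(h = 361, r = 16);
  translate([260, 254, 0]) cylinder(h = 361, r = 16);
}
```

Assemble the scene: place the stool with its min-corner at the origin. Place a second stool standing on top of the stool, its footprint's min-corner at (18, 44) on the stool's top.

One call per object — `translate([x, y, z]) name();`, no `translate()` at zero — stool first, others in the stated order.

stool();
translate([18, 44, 439]) stool_2();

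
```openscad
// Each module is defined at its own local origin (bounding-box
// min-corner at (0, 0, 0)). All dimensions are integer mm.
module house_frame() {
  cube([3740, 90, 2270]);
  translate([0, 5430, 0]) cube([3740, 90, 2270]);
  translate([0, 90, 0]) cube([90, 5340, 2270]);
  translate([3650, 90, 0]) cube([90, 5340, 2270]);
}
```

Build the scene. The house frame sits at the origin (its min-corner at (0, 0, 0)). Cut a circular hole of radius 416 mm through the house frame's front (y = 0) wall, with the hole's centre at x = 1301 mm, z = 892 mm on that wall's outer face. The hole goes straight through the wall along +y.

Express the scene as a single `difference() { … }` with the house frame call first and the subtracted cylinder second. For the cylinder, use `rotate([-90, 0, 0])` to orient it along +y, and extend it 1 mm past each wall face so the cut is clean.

difference() {
  house_frame();
  translate([1301, -1, 892]) rotate([-90, 0, 0]) cylinder(h = 92, r = 416);
}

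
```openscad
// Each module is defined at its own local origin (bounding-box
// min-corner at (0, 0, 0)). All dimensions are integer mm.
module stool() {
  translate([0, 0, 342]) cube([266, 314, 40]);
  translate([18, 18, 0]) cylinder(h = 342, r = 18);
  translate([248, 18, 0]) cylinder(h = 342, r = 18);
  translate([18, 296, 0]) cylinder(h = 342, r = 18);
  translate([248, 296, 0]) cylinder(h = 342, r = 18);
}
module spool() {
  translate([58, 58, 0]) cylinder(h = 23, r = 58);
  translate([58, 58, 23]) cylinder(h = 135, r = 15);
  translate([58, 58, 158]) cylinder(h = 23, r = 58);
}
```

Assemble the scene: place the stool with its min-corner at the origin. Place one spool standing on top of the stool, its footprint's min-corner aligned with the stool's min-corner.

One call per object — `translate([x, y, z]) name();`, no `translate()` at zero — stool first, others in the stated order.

stool();
translate([0, 0, 382]) spool();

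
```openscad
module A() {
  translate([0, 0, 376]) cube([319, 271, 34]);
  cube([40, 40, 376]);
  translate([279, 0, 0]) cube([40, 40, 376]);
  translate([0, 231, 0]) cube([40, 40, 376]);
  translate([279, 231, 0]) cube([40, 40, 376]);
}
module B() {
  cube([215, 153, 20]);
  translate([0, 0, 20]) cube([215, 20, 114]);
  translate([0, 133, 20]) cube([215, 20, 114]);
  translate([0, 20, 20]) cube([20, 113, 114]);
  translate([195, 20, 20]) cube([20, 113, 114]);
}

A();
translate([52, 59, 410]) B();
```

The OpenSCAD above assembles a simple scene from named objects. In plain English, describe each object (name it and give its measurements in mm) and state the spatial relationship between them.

A is a simple wooden stool: a rectangular seat 319 mm (x) by 271 mm (y), 34 mm thick, top face at z = 410 mm, on four square legs, each 40×40 mm in cross-section. The legs rest on z = 0, each flush with a corner of the seat.

B is an open-topped rectangular box: outside dimensions 215×153×134 mm, with a uniform wall and base thickness of 20 mm. The base is a full 215×153 slab on the floor; four walls sit on top of the base. The front and back walls (the −y and +y sides) span the full width; the two side walls fit between them.

The open box is on top of the stool, centred.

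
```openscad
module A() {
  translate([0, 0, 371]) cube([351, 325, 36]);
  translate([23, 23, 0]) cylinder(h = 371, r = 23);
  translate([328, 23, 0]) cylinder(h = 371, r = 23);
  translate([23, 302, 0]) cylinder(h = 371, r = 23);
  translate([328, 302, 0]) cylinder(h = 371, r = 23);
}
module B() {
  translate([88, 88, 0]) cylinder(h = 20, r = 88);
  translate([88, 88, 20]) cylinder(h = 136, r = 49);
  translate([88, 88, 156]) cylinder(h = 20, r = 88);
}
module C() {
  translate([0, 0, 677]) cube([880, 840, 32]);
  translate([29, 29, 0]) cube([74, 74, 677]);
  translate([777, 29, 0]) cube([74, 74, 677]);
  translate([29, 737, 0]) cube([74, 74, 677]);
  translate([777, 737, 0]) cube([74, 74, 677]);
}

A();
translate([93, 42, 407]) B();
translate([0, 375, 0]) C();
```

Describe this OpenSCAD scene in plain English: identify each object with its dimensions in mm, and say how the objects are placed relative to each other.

A is a simple wooden stool: a rectangular seat 351 mm (x) by 325 mm (y), 36 mm thick, top face at z = 407 mm, on four round legs, each 46 mm in diameter. The legs rest on z = 0, each leg's axis is inset half a diameter from the nearest pair of seat edges (so the leg's bounding box is flush with the corner).

B is a spool: two coaxial disc flanges of radius 88 mm and thickness 20 mm, joined by a core cylinder of radius 49 mm and height 136 mm. The lower flange rests on z = 0 and the three cylinders share a vertical axis.

C is a rectangular dining table. The top is 880×840×32 mm with its upper surface at z = 709 mm. It stands on four 74×74 mm square legs, each inset 29 mm from the nearest pair of top edges, running from the floor to the underside of the top.

The spool is on top of the stool. The table is on the floor beside the stool on its +y side.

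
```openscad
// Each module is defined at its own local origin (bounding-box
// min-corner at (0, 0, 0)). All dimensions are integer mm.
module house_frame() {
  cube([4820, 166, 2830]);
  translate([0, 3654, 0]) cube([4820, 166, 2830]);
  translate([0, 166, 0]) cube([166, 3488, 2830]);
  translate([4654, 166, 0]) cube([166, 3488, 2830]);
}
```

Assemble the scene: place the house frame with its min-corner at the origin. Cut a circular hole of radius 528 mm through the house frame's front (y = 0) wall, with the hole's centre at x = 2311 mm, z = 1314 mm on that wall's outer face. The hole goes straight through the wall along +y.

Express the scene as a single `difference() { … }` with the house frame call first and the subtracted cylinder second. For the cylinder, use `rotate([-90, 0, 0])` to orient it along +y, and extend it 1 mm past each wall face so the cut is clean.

difference() {
  house_frame();
  translate([2311, -1, 1314]) rotate([-90, 0, 0]) cylinder(h = 168, r = 528);
}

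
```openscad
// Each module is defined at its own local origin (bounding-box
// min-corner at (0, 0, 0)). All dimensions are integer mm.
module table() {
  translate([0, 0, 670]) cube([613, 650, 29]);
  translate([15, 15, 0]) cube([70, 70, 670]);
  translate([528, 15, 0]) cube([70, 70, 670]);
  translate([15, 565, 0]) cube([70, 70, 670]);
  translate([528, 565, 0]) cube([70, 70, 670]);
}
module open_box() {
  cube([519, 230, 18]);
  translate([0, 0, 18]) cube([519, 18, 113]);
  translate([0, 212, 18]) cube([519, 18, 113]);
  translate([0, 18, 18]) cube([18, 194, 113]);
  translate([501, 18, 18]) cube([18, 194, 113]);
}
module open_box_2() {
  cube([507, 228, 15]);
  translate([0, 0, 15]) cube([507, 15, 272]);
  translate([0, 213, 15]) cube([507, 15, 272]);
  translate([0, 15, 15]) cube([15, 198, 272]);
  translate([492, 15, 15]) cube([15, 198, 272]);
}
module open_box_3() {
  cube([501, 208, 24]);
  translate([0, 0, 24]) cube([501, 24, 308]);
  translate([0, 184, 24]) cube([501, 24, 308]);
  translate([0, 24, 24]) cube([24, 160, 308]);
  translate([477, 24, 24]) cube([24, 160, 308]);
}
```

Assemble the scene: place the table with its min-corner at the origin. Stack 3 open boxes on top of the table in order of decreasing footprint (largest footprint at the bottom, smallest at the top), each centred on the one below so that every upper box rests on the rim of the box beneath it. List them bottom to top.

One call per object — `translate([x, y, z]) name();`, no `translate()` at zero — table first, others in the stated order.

table();
translate([47, 210, 699]) open_box();
translate([53, 211, 830]) open_box_2();
translate([56, 221, 1117]) open_box_3();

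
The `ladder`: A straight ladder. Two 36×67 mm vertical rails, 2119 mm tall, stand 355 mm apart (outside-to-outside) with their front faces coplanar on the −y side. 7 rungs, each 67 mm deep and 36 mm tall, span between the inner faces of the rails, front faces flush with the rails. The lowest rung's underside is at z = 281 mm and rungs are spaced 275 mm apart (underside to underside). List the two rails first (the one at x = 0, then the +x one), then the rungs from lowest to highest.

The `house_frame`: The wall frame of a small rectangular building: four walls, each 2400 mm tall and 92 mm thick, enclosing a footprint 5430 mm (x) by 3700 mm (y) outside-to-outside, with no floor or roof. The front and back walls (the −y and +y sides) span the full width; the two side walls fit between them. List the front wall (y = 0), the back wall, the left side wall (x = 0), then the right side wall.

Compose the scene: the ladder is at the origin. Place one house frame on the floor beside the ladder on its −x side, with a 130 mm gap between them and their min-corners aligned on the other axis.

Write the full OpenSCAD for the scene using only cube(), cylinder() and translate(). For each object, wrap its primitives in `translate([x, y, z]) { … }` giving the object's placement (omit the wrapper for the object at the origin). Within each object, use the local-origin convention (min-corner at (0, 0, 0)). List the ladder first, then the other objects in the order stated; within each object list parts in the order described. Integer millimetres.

cube([36, 67, 2119]);
translate([319, 0, 0]) cube([36, 67, 2119]);
translate([36, 0, 281]) cube([283, 67, 36]);
translate([36, 0, 556]) cube([283, 67, 36]);
translate([36, 0, 831]) cube([283, 67, 36]);
translate([36, 0, 1106]) cube([283, 67, 36]);
translate([36, 0, 1381]) cube([283, 67, 36]);
translate([36, 0, 1656]) cube([283, 67, 36]);
translate([36, 0, 1931]) cube([283, 67, 36]);
translate([-5560, 0, 0]) {
  cube([5430, 92, 2400]);
  translate([0, 3608, 0]) cube([5430, 92, 2400]);
  translate([0, 92, 0]) cube([92, 3516, 2400]);
  translate([5338, 92, 0]) cube([92, 3516, 2400]);
}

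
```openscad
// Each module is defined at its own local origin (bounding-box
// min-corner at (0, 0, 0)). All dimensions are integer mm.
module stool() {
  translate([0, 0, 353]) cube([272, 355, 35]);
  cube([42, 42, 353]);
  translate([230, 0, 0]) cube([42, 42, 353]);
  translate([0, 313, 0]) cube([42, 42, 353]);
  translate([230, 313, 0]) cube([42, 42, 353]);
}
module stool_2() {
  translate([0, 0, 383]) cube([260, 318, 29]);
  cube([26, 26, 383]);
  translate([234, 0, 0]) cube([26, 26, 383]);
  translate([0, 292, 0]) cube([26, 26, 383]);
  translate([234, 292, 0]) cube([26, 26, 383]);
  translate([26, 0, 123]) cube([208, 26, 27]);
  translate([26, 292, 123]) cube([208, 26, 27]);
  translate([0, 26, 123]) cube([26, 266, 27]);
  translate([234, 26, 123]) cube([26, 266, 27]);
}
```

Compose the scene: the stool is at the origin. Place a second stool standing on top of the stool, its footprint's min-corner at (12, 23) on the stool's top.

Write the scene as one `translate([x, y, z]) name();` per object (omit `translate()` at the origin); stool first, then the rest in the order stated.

stool();
translate([12, 23, 388]) stool_2();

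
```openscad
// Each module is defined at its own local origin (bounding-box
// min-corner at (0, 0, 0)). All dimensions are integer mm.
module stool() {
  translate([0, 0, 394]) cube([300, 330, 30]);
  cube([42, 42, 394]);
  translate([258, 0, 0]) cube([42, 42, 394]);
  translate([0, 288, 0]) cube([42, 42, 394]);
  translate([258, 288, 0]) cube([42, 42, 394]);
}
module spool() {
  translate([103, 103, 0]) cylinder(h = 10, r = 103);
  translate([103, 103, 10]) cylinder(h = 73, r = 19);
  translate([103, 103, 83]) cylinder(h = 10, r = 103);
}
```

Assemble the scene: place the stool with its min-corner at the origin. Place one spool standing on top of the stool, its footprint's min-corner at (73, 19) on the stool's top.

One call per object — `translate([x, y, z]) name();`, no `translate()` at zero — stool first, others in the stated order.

stool();
translate([73, 19, 424]) spool();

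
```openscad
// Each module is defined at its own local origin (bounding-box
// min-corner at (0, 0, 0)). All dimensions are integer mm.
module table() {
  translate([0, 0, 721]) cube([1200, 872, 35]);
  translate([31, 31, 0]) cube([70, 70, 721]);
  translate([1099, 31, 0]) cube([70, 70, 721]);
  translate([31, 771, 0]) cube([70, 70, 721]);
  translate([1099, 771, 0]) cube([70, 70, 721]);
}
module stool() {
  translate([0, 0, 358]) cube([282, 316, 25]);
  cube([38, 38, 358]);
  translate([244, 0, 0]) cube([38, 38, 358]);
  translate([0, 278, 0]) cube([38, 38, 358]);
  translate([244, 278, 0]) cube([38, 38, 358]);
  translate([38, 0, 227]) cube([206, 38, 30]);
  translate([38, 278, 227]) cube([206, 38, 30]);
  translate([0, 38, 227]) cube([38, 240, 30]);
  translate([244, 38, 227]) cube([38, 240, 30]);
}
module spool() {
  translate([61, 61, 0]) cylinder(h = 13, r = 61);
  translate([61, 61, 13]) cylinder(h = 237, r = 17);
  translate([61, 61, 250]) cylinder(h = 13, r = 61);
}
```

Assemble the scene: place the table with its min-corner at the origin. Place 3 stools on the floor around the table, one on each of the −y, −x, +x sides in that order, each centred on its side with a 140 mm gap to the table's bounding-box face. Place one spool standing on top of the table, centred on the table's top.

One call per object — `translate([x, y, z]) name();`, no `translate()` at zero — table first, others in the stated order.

table();
translate([459, -456, 0]) stool();
translate([-422, 278, 0]) stool();
translate([1340, 278, 0]) stool();
translate([539, 375, 756]) spool();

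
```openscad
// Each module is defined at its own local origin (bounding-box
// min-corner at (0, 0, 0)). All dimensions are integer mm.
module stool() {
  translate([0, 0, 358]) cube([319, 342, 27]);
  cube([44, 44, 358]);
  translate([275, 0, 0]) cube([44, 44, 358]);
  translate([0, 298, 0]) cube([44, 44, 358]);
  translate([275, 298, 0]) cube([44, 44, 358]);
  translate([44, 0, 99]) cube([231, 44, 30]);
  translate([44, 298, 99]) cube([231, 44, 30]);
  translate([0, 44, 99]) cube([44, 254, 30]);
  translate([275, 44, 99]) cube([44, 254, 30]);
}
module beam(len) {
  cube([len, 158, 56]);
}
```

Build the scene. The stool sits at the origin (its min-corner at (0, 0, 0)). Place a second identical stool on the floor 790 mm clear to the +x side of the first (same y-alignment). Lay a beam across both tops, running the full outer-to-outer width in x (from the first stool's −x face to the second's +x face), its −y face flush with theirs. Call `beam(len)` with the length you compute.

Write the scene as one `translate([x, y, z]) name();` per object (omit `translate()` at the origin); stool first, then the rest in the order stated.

stool();
translate([1109, 0, 0]) stool();
translate([0, 0, 385]) beam(1428);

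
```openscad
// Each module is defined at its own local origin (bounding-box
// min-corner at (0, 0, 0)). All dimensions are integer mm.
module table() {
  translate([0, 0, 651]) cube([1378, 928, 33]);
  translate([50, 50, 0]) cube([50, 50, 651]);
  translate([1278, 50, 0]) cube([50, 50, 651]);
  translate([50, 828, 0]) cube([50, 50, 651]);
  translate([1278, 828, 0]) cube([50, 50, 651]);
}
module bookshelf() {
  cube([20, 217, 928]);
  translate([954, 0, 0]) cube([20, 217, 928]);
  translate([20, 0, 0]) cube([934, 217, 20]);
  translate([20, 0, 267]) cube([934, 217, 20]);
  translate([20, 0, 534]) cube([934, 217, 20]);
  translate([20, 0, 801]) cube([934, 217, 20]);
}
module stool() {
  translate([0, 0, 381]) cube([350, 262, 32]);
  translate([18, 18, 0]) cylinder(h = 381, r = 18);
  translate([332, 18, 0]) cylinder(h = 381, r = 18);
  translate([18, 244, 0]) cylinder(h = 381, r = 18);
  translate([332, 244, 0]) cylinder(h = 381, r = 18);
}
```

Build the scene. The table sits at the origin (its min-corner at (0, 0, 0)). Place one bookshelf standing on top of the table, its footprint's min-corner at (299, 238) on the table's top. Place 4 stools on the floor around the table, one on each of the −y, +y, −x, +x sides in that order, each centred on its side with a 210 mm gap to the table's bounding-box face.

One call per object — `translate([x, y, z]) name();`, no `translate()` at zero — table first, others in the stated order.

table();
translate([299, 238, 684]) bookshelf();
translate([514, -472, 0]) stool();
translate([514, 1138, 0]) stool();
translate([-560, 333, 0]) stool();
translate([1588, 333, 0]) stool();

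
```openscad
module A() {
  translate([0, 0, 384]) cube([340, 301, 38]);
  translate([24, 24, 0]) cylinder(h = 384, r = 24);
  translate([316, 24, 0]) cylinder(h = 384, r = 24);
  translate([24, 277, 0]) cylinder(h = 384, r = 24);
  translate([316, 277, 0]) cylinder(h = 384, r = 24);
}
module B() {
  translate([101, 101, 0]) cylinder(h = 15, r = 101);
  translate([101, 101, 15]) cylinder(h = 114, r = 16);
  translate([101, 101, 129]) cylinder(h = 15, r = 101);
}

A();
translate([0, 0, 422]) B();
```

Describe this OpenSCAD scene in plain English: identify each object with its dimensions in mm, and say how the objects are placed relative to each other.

A is a simple wooden stool: a rectangular seat 340 mm (x) by 301 mm (y), 38 mm thick, top face at z = 422 mm, on four round legs, each 48 mm in diameter. The legs rest on z = 0, each leg's axis is inset half a diameter from the nearest pair of seat edges (so the leg's bounding box is flush with the corner).

B is a spool: two coaxial disc flanges of radius 101 mm and thickness 15 mm, joined by a core cylinder of radius 16 mm and height 114 mm. The lower flange rests on z = 0 and the three cylinders share a vertical axis.

The spool is on top of the stool.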